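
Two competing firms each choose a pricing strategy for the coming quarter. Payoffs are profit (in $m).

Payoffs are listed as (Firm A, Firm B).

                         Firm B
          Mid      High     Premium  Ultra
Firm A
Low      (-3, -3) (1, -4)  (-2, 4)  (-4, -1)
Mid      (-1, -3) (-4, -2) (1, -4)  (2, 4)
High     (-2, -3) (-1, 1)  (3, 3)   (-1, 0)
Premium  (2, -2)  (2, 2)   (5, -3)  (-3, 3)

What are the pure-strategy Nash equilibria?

Pure NE: (Mid, Ultra)

Firm A against Mid: payoffs -3, -1, -2, 2 → best response Premium.
Firm A against High: payoffs 1, -4, -1, 2 → best response Premium.
Firm A against Premium: payoffs -2, 1, 3, 5 → best response Premium.
Firm A against Ultra: payoffs -4, 2, -1, -3 → best response Mid.
Firm B against Low: payoffs -3, -4, 4, -1 → best response Premium.
Firm B against Mid: payoffs -3, -2, -4, 4 → best response Ultra.
Firm B against High: payoffs -3, 1, 3, 0 → best response Premium.
Firm B against Premium: payoffs -2, 2, -3, 3 → best response Ultra.
Mutual best responses: (Mid, Ultra).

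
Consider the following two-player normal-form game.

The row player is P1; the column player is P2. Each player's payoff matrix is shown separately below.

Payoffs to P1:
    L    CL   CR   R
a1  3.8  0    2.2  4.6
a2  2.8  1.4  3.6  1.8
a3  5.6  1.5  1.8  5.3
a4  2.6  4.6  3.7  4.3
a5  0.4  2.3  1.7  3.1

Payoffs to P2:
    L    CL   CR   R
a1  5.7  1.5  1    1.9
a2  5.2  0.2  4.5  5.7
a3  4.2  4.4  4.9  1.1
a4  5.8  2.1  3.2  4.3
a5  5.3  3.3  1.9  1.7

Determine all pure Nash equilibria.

No pure-strategy Nash equilibrium.

(a1, L): P1 can switch to a3 (3.8 → 5.6). Not NE.
(a1, CL): P1 can switch to a2 (0 → 1.4). Not NE.
(a1, CR): P1 can switch to a2 (2.2 → 3.6). Not NE.
(a1, R): P1 can switch to a3 (4.6 → 5.3). Not NE.
(a2, L): P1 can switch to a1 (2.8 → 3.8). Not NE.
(a2, CL): P1 can switch to a3 (1.4 → 1.5). Not NE.
(The remaining 14 profiles each have a profitable deviation by the same check.)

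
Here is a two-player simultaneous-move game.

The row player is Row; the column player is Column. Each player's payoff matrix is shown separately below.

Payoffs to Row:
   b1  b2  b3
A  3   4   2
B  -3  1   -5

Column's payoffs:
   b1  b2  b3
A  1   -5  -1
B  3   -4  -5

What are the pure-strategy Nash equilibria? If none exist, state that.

Row against b1: payoffs 3, -3 → best response A.
Row against b2: payoffs 4, 1 → best response A.
Row against b3: payoffs 2, -5 → best response A.
Column against A: payoffs 1, -5, -1 → best response b1.
Column against B: payoffs 3, -4, -5 → best response b1.
Mutual best responses: (A, b1).

The unique pure-strategy Nash equilibrium is (A, b1).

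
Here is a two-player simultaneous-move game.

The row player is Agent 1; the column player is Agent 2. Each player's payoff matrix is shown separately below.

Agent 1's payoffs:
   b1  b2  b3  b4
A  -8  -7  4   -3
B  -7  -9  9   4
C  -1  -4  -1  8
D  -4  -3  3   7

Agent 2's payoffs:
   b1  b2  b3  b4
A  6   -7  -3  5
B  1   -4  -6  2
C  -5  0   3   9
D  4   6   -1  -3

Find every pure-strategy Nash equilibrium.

For each player, find the best response to each opponent profile; mutual best responses are the pure NE.
Agent 1 against b1: payoffs -8, -7, -1, -4 → best response C.
Agent 1 against b2: payoffs -7, -9, -4, -3 → best response D.
Agent 1 against b3: payoffs 4, 9, -1, 3 → best response B.
Agent 1 against b4: payoffs -3, 4, 8, 7 → best response C.
Agent 2 against A: payoffs 6, -7, -3, 5 → best response b1.
Agent 2 against B: payoffs 1, -4, -6, 2 → best response b4.
Agent 2 against C: payoffs -5, 0, 3, 9 → best response b4.
Agent 2 against D: payoffs 4, 6, -1, -3 → best response b2.
Mutual best responses: (C, b4); (D, b2).

(C, b4); (D, b2)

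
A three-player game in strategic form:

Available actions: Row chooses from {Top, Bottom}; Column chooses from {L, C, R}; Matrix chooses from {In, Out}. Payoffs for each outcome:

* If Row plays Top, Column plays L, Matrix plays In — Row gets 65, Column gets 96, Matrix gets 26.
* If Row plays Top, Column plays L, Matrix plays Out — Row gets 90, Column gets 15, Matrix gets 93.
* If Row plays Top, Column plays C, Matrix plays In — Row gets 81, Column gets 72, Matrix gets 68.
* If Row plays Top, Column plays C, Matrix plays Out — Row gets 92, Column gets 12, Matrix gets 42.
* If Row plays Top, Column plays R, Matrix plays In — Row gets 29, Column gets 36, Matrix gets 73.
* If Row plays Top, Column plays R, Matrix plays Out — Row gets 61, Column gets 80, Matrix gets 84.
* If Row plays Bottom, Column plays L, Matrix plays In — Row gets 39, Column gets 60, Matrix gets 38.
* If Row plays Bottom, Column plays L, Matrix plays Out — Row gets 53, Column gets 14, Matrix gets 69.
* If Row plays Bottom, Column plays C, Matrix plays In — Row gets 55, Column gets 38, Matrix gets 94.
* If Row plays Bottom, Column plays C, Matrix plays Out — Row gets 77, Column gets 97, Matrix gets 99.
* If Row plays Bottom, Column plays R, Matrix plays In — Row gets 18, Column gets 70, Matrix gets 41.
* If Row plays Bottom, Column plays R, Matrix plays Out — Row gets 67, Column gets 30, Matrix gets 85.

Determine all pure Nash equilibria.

none

Row against (L, In): payoffs 65, 39 → best response Top.
Row against (L, Out): payoffs 90, 53 → best response Top.
Row against (C, In): payoffs 81, 55 → best response Top.
Row against (C, Out): payoffs 92, 77 → best response Top.
Row against (R, In): payoffs 29, 18 → best response Top.
Row against (R, Out): payoffs 61, 67 → best response Bottom.
Column against (Top, In): payoffs 96, 72, 36 → best response L.
Column against (Top, Out): payoffs 15, 12, 80 → best response R.
Column against (Bottom, In): payoffs 60, 38, 70 → best response R.
Column against (Bottom, Out): payoffs 14, 97, 30 → best response C.
Matrix against (Top, L): payoffs 26, 93 → best response Out.
Matrix against (Top, C): payoffs 68, 42 → best response In.
Matrix against (Top, R): payoffs 73, 84 → best response Out.
Matrix against (Bottom, L): payoffs 38, 69 → best response Out.
Matrix against (Bottom, C): payoffs 94, 99 → best response Out.
Matrix against (Bottom, R): payoffs 41, 85 → best response Out.
No profile is a mutual best response for all players.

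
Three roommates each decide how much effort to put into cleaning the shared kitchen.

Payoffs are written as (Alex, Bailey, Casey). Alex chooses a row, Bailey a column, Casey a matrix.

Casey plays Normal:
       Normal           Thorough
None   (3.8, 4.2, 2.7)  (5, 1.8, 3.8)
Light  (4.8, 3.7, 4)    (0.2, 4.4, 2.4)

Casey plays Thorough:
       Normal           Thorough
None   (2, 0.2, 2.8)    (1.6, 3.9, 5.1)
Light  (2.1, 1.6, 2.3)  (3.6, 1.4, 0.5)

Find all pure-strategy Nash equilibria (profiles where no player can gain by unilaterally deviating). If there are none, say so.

No pure-strategy Nash equilibrium.

(None, Normal, Normal): Alex can switch to Light (3.8 → 4.8). Not NE.
(None, Normal, Thorough): Alex can switch to Light (2 → 2.1). Not NE.
(None, Thorough, Normal): Bailey can switch to Normal (1.8 → 4.2). Not NE.
(None, Thorough, Thorough): Alex can switch to Light (1.6 → 3.6). Not NE.
(Light, Normal, Normal): Bailey can switch to Thorough (3.7 → 4.4). Not NE.
(Light, Normal, Thorough): Casey can switch to Normal (2.3 → 4). Not NE.
(The remaining 2 profiles each have a profitable deviation by the same check.)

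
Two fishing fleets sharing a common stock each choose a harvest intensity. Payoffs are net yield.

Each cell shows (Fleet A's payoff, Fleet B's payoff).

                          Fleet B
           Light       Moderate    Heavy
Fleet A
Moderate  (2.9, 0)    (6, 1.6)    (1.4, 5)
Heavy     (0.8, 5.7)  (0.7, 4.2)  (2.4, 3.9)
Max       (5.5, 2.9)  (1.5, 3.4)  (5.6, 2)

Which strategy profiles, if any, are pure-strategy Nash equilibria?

Fleet A against Light: payoffs 2.9, 0.8, 5.5 → best response Max.
Fleet A against Moderate: payoffs 6, 0.7, 1.5 → best response Moderate.
Fleet A against Heavy: payoffs 1.4, 2.4, 5.6 → best response Max.
Fleet B against Moderate: payoffs 0, 1.6, 5 → best response Heavy.
Fleet B against Heavy: payoffs 5.7, 4.2, 3.9 → best response Light.
Fleet B against Max: payoffs 2.9, 3.4, 2 → best response Moderate.
No profile is a mutual best response for all players.

This game has no pure Nash equilibrium.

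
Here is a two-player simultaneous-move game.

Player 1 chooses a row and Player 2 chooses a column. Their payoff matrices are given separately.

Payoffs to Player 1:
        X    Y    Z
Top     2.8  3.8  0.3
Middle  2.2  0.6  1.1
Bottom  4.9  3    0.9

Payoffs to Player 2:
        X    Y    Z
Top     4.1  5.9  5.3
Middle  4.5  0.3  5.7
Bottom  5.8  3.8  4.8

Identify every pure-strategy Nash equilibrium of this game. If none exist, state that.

Pure-strategy Nash equilibria: (Top, Y) and (Middle, Z) and (Bottom, X)

(Top, X): Player 1 can switch to Bottom (2.8 → 4.9). Not NE.
(Top, Y): Player 1 gets 3.8, best alternative 3; Player 2 gets 5.9, best alternative 5.3. No profitable deviation — NE.
(Top, Z): Player 1 can switch to Middle (0.3 → 1.1). Not NE.
(Middle, X): Player 1 can switch to Top (2.2 → 2.8). Not NE.
(Middle, Y): Player 1 can switch to Top (0.6 → 3.8). Not NE.
(Middle, Z): Player 1 gets 1.1, best alternative 0.9; Player 2 gets 5.7, best alternative 4.5. No profitable deviation — NE.
(Bottom, X): Player 1 gets 4.9, best alternative 2.8; Player 2 gets 5.8, best alternative 4.8. No profitable deviation — NE.
(Bottom, Y): Player 1 can switch to Top (3 → 3.8). Not NE.
(Bottom, Z): Player 1 can switch to Middle (0.9 → 1.1). Not NE.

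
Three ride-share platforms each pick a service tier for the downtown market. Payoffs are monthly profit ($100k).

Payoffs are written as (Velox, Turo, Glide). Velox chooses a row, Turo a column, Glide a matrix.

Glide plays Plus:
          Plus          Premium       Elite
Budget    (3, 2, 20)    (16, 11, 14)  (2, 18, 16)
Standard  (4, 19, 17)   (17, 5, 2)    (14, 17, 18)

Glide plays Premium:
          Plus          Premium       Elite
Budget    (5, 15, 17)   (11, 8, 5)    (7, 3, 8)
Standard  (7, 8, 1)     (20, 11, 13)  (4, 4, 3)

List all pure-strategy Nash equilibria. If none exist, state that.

(Standard, Plus, Plus); (Standard, Premium, Premium)

Velox against (Plus, Plus): payoffs 3, 4 → best response Standard.
Velox against (Plus, Premium): payoffs 5, 7 → best response Standard.
Velox against (Premium, Plus): payoffs 16, 17 → best response Standard.
Velox against (Premium, Premium): payoffs 11, 20 → best response Standard.
Velox against (Elite, Plus): payoffs 2, 14 → best response Standard.
Velox against (Elite, Premium): payoffs 7, 4 → best response Budget.
Turo against (Budget, Plus): payoffs 2, 11, 18 → best response Elite.
Turo against (Budget, Premium): payoffs 15, 8, 3 → best response Plus.
Turo against (Standard, Plus): payoffs 19, 5, 17 → best response Plus.
Turo against (Standard, Premium): payoffs 8, 11, 4 → best response Premium.
Glide against (Budget, Plus): payoffs 20, 17 → best response Plus.
Glide against (Budget, Premium): payoffs 14, 5 → best response Plus.
Glide against (Budget, Elite): payoffs 16, 8 → best response Plus.
Glide against (Standard, Plus): payoffs 17, 1 → best response Plus.
Glide against (Standard, Premium): payoffs 2, 13 → best response Premium.
Glide against (Standard, Elite): payoffs 18, 3 → best response Plus.
Mutual best responses: (Standard, Plus, Plus); (Standard, Premium, Premium).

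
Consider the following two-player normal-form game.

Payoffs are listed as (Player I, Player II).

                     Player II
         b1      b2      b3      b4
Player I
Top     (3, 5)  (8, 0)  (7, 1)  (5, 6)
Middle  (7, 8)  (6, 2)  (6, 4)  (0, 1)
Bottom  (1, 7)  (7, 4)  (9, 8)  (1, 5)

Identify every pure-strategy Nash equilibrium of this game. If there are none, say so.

(Top, b4) and (Middle, b1) and (Bottom, b3)

Mark each player's best response to every combination of opponents' strategies; a profile where every player is best-responding is a pure Nash equilibrium.
Player I against b1: payoffs 3, 7, 1 → best response Middle.
Player I against b2: payoffs 8, 6, 7 → best response Top.
Player I against b3: payoffs 7, 6, 9 → best response Bottom.
Player I against b4: payoffs 5, 0, 1 → best response Top.
Player II against Top: payoffs 5, 0, 1, 6 → best response b4.
Player II against Middle: payoffs 8, 2, 4, 1 → best response b1.
Player II against Bottom: payoffs 7, 4, 8, 5 → best response b3.
Mutual best responses: (Top, b4); (Middle, b1); (Bottom, b3).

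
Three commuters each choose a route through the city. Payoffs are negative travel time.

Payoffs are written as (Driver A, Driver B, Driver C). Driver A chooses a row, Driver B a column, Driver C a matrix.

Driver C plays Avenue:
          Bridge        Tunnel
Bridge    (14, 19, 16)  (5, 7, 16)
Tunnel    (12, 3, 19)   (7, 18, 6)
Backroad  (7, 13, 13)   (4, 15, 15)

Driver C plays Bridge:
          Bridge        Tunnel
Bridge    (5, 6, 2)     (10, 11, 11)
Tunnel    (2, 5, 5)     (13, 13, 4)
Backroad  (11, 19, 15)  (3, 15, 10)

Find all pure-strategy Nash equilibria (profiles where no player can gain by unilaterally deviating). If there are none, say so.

(Bridge, Bridge, Avenue): Driver A gets 14, best alternative 12; Driver B gets 19, best alternative 7; Driver C gets 16, best alternative 2. No profitable deviation — NE.
(Bridge, Bridge, Bridge): Driver A can switch to Backroad (5 → 11). Not NE.
(Bridge, Tunnel, Avenue): Driver A can switch to Tunnel (5 → 7). Not NE.
(Bridge, Tunnel, Bridge): Driver A can switch to Tunnel (10 → 13). Not NE.
(Tunnel, Bridge, Avenue): Driver A can switch to Bridge (12 → 14). Not NE.
(Tunnel, Bridge, Bridge): Driver A can switch to Bridge (2 → 5). Not NE.
(Tunnel, Tunnel, Avenue): Driver A gets 7, best alternative 5; Driver B gets 18, best alternative 3; Driver C gets 6, best alternative 4. No profitable deviation — NE.
(Tunnel, Tunnel, Bridge): Driver C can switch to Avenue (4 → 6). Not NE.
(Backroad, Bridge, Avenue): Driver A can switch to Bridge (7 → 14). Not NE.
(Backroad, Bridge, Bridge): Driver A gets 11, best alternative 5; Driver B gets 19, best alternative 15; Driver C gets 15, best alternative 13. No profitable deviation — NE.
(Backroad, Tunnel, Avenue): Driver A can switch to Bridge (4 → 5). Not NE.
(The remaining 1 profile has a profitable deviation by the same check.)

Pure-strategy Nash equilibria: (Bridge, Bridge, Avenue), (Tunnel, Tunnel, Avenue), (Backroad, Bridge, Bridge)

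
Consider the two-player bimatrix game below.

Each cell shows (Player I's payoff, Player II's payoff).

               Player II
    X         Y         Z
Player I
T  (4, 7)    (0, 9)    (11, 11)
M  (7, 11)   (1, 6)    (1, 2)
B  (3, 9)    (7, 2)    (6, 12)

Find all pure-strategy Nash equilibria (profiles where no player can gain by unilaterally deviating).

Player I against X: payoffs 4, 7, 3 → best response M.
Player I against Y: payoffs 0, 1, 7 → best response B.
Player I against Z: payoffs 11, 1, 6 → best response T.
Player II against T: payoffs 7, 9, 11 → best response Z.
Player II against M: payoffs 11, 6, 2 → best response X.
Player II against B: payoffs 9, 2, 12 → best response Z.
Mutual best responses: (T, Z); (M, X).

(T, Z), (M, X)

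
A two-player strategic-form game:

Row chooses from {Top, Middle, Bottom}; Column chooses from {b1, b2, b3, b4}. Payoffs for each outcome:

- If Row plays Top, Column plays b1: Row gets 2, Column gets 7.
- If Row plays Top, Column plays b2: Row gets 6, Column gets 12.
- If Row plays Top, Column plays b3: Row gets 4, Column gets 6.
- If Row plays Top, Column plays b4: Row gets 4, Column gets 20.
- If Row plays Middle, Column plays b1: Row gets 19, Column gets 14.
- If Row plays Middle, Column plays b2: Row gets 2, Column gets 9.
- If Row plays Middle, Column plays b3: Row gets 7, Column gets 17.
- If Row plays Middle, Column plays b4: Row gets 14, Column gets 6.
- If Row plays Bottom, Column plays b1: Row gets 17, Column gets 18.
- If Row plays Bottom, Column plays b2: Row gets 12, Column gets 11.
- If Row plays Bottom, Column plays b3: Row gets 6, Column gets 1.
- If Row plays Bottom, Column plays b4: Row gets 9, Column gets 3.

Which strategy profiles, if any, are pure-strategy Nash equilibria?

Check each profile: it is a Nash equilibrium iff no player can strictly gain by switching unilaterally.
(Top, b1): Row can switch to Middle (2 → 19). Not NE.
(Top, b2): Row can switch to Bottom (6 → 12). Not NE.
(Top, b3): Row can switch to Middle (4 → 7). Not NE.
(Top, b4): Row can switch to Middle (4 → 14). Not NE.
(Middle, b1): Column can switch to b3 (14 → 17). Not NE.
(Middle, b2): Row can switch to Top (2 → 6). Not NE.
(Middle, b3): Row gets 7, best alternative 6; Column gets 17, best alternative 14. No profitable deviation — NE.
(Middle, b4): Column can switch to b1 (6 → 14). Not NE.
(Bottom, b1): Row can switch to Middle (17 → 19). Not NE.
(The remaining 3 profiles each have a profitable deviation by the same check.)

Pure NE: (Middle, b3)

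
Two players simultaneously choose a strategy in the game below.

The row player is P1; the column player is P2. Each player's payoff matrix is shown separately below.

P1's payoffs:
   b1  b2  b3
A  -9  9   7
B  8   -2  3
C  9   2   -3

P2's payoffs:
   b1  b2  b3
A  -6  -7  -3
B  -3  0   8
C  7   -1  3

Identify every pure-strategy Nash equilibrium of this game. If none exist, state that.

Pure-strategy Nash equilibria: (A, b3) and (C, b1)

(A, b1): P1 can switch to B (-9 → 8). Not NE.
(A, b2): P2 can switch to b1 (-7 → -6). Not NE.
(A, b3): P1 gets 7, best alternative 3; P2 gets -3, best alternative -6. No profitable deviation — NE.
(B, b1): P1 can switch to C (8 → 9). Not NE.
(B, b2): P1 can switch to A (-2 → 9). Not NE.
(B, b3): P1 can switch to A (3 → 7). Not NE.
(C, b1): P1 gets 9, best alternative 8; P2 gets 7, best alternative 3. No profitable deviation — NE.
(C, b2): P1 can switch to A (2 → 9). Not NE.
(C, b3): P1 can switch to A (-3 → 7). Not NE.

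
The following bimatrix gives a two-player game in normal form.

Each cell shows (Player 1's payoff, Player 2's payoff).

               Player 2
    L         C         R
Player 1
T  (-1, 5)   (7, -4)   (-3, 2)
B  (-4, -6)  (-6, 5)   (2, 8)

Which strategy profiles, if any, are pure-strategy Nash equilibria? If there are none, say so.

The pure Nash equilibria are (T, L) and (B, R).

For each player, find the best response to each opponent profile; mutual best responses are the pure NE.
Player 1 against L: payoffs -1, -4 → best response T.
Player 1 against C: payoffs 7, -6 → best response T.
Player 1 against R: payoffs -3, 2 → best response B.
Player 2 against T: payoffs 5, -4, 2 → best response L.
Player 2 against B: payoffs -6, 5, 8 → best response R.
Mutual best responses: (T, L); (B, R).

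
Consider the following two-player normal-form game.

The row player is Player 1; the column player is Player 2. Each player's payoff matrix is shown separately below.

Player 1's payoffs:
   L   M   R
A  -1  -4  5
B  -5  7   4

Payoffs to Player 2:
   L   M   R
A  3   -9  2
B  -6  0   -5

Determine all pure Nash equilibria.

The pure Nash equilibria are (A, L) and (B, M).

(A, L): Player 1 gets -1, best alternative -5; Player 2 gets 3, best alternative 2. No profitable deviation — NE.
(A, M): Player 1 can switch to B (-4 → 7). Not NE.
(A, R): Player 2 can switch to L (2 → 3). Not NE.
(B, L): Player 1 can switch to A (-5 → -1). Not NE.
(B, M): Player 1 gets 7, best alternative -4; Player 2 gets 0, best alternative -5. No profitable deviation — NE.
(B, R): Player 1 can switch to A (4 → 5). Not NE.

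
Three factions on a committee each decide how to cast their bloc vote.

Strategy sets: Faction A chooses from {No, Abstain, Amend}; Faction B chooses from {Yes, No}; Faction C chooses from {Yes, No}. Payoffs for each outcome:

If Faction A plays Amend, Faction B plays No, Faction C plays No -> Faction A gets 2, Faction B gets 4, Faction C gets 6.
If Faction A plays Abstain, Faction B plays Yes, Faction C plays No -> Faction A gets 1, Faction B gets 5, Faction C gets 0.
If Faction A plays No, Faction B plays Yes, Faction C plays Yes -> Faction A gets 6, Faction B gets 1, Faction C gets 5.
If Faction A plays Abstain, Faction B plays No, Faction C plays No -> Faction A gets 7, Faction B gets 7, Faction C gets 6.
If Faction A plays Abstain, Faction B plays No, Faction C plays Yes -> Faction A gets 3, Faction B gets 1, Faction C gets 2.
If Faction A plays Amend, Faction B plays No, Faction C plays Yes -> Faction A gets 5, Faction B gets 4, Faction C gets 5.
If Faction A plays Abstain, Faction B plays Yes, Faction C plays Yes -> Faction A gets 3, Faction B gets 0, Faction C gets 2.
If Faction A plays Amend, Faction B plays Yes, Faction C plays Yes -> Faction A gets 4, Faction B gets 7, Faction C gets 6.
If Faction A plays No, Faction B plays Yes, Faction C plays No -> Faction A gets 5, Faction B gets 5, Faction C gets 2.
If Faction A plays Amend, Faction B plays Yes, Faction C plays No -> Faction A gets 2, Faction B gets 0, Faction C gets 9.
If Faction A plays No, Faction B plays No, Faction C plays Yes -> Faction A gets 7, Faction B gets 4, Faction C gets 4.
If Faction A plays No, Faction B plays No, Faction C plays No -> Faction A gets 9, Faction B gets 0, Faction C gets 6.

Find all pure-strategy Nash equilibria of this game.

No pure-strategy Nash equilibrium.

For each strategy profile, look for a profitable unilateral deviation.
(No, Yes, Yes): Faction B can switch to No (1 → 4). Not NE.
(No, Yes, No): Faction C can switch to Yes (2 → 5). Not NE.
(No, No, Yes): Faction C can switch to No (4 → 6). Not NE.
(No, No, No): Faction B can switch to Yes (0 → 5). Not NE.
(Abstain, Yes, Yes): Faction A can switch to No (3 → 6). Not NE.
(Abstain, Yes, No): Faction A can switch to No (1 → 5). Not NE.
(Abstain, No, Yes): Faction A can switch to No (3 → 7). Not NE.
(Abstain, No, No): Faction A can switch to No (7 → 9). Not NE.
(The remaining 4 profiles each have a profitable deviation by the same check.)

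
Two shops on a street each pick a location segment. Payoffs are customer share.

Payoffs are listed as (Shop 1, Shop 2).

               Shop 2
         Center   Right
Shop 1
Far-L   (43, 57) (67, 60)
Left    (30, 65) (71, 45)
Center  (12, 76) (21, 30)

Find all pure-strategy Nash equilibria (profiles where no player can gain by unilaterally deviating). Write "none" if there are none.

There is no pure-strategy Nash equilibrium.

For each strategy profile, look for a profitable unilateral deviation.
(Far-L, Center): Shop 2 can switch to Right (57 → 60). Not NE.
(Far-L, Right): Shop 1 can switch to Left (67 → 71). Not NE.
(Left, Center): Shop 1 can switch to Far-L (30 → 43). Not NE.
(Left, Right): Shop 2 can switch to Center (45 → 65). Not NE.
(Center, Center): Shop 1 can switch to Far-L (12 → 43). Not NE.
(Center, Right): Shop 1 can switch to Far-L (21 → 67). Not NE.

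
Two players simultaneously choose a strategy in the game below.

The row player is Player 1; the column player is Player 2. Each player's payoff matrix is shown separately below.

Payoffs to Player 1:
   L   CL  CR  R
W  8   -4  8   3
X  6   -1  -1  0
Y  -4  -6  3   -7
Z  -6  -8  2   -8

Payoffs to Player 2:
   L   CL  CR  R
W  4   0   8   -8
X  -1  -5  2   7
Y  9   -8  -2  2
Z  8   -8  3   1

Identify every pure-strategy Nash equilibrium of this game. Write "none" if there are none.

For each strategy profile, look for a profitable unilateral deviation.
(W, L): Player 2 can switch to CR (4 → 8). Not NE.
(W, CL): Player 1 can switch to X (-4 → -1). Not NE.
(W, CR): Player 1 gets 8, best alternative 3; Player 2 gets 8, best alternative 4. No profitable deviation — NE.
(W, R): Player 2 can switch to L (-8 → 4). Not NE.
(X, L): Player 1 can switch to W (6 → 8). Not NE.
(X, CL): Player 2 can switch to L (-5 → -1). Not NE.
(X, CR): Player 1 can switch to W (-1 → 8). Not NE.
(X, R): Player 1 can switch to W (0 → 3). Not NE.
(Y, L): Player 1 can switch to W (-4 → 8). Not NE.
(Y, CL): Player 1 can switch to W (-6 → -4). Not NE.
(Y, CR): Player 1 can switch to W (3 → 8). Not NE.
(The remaining 5 profiles each have a profitable deviation by the same check.)

Pure NE: (W, CR)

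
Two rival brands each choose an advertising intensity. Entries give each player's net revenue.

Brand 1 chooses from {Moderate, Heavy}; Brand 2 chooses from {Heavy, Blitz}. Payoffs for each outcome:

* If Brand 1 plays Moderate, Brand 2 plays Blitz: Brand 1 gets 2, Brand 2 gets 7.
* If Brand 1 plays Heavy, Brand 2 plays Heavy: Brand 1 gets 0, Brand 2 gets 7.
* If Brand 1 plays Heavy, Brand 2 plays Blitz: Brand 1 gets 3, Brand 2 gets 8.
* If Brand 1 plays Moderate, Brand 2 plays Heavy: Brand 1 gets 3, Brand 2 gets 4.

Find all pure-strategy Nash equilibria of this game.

Pure NE: (Heavy, Blitz)

Brand 1 against Heavy: payoffs 3, 0 → best response Moderate.
Brand 1 against Blitz: payoffs 2, 3 → best response Heavy.
Brand 2 against Moderate: payoffs 4, 7 → best response Blitz.
Brand 2 against Heavy: payoffs 7, 8 → best response Blitz.
Mutual best responses: (Heavy, Blitz).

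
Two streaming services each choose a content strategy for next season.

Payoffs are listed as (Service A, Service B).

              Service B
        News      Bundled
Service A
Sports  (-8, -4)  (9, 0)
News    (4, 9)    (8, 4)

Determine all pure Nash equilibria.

Mark each player's best response to every combination of opponents' strategies; a profile where every player is best-responding is a pure Nash equilibrium.
Service A against News: payoffs -8, 4 → best response News.
Service A against Bundled: payoffs 9, 8 → best response Sports.
Service B against Sports: payoffs -4, 0 → best response Bundled.
Service B against News: payoffs 9, 4 → best response News.
Mutual best responses: (Sports, Bundled); (News, News).

The pure Nash equilibria are (Sports, Bundled); (News, News).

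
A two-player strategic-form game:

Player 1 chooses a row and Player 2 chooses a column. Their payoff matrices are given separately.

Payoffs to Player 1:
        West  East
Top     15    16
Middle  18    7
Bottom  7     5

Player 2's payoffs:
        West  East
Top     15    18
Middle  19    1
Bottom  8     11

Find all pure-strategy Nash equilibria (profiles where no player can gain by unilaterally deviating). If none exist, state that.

(Top, West): Player 1 can switch to Middle (15 → 18). Not NE.
(Top, East): Player 1 gets 16, best alternative 7; Player 2 gets 18, best alternative 15. No profitable deviation — NE.
(Middle, West): Player 1 gets 18, best alternative 15; Player 2 gets 19, best alternative 1. No profitable deviation — NE.
(Middle, East): Player 1 can switch to Top (7 → 16). Not NE.
(Bottom, West): Player 1 can switch to Top (7 → 15). Not NE.
(Bottom, East): Player 1 can switch to Top (5 → 16). Not NE.

(Top, East) and (Middle, West)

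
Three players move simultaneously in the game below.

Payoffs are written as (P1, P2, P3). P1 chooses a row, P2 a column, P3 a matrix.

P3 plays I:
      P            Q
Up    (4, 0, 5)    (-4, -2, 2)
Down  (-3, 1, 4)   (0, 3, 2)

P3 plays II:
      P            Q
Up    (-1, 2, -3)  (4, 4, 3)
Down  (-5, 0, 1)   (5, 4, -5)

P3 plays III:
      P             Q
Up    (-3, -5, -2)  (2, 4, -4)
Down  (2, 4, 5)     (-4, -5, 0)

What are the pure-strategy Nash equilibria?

(Up, P, I): P1 gets 4, best alternative -3; P2 gets 0, best alternative -2; P3 gets 5, best alternative -2. No profitable deviation — NE.
(Up, P, II): P2 can switch to Q (2 → 4). Not NE.
(Up, P, III): P1 can switch to Down (-3 → 2). Not NE.
(Up, Q, I): P1 can switch to Down (-4 → 0). Not NE.
(Up, Q, II): P1 can switch to Down (4 → 5). Not NE.
(Up, Q, III): P3 can switch to I (-4 → 2). Not NE.
(Down, P, I): P1 can switch to Up (-3 → 4). Not NE.
(Down, P, II): P1 can switch to Up (-5 → -1). Not NE.
(Down, P, III): P1 gets 2, best alternative -3; P2 gets 4, best alternative -5; P3 gets 5, best alternative 4. No profitable deviation — NE.
(Down, Q, I): P1 gets 0, best alternative -4; P2 gets 3, best alternative 1; P3 gets 2, best alternative 0. No profitable deviation — NE.
(Down, Q, II): P3 can switch to I (-5 → 2). Not NE.
(Down, Q, III): P1 can switch to Up (-4 → 2). Not NE.

(Up, P, I) and (Down, P, III) and (Down, Q, I)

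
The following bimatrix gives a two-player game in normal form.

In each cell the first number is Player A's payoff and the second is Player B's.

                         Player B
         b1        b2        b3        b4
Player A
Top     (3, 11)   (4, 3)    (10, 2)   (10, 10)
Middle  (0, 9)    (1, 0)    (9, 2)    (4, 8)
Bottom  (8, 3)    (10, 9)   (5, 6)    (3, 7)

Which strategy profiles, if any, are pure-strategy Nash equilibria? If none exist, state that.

For each player, find the best response to each opponent profile; mutual best responses are the pure NE.
Player A against b1: payoffs 3, 0, 8 → best response Bottom.
Player A against b2: payoffs 4, 1, 10 → best response Bottom.
Player A against b3: payoffs 10, 9, 5 → best response Top.
Player A against b4: payoffs 10, 4, 3 → best response Top.
Player B against Top: payoffs 11, 3, 2, 10 → best response b1.
Player B against Middle: payoffs 9, 0, 2, 8 → best response b1.
Player B against Bottom: payoffs 3, 9, 6, 7 → best response b2.
Mutual best responses: (Bottom, b2).

The unique pure-strategy Nash equilibrium is (Bottom, b2).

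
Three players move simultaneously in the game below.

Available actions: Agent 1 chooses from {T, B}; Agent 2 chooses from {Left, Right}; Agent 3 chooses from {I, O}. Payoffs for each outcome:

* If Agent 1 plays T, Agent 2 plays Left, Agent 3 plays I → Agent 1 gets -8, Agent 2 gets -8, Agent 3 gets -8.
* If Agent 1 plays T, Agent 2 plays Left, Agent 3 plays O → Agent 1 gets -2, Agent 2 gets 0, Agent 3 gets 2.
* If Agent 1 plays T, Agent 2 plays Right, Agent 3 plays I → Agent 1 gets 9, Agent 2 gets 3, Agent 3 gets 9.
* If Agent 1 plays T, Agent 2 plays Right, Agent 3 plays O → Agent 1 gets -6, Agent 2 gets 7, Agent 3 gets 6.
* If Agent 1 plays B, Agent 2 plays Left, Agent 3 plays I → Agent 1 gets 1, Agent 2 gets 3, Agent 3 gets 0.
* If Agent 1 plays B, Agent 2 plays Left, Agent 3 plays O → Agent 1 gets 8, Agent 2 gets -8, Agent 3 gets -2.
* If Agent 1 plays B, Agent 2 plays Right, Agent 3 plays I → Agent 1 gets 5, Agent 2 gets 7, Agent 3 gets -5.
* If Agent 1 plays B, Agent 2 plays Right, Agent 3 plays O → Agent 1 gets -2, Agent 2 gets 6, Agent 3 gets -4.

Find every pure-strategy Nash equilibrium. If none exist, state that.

Pure-strategy Nash equilibria: (T, Right, I) and (B, Right, O)

Agent 1 against (Left, I): payoffs -8, 1 → best response B.
Agent 1 against (Left, O): payoffs -2, 8 → best response B.
Agent 1 against (Right, I): payoffs 9, 5 → best response T.
Agent 1 against (Right, O): payoffs -6, -2 → best response B.
Agent 2 against (T, I): payoffs -8, 3 → best response Right.
Agent 2 against (T, O): payoffs 0, 7 → best response Right.
Agent 2 against (B, I): payoffs 3, 7 → best response Right.
Agent 2 against (B, O): payoffs -8, 6 → best response Right.
Agent 3 against (T, Left): payoffs -8, 2 → best response O.
Agent 3 against (T, Right): payoffs 9, 6 → best response I.
Agent 3 against (B, Left): payoffs 0, -2 → best response I.
Agent 3 against (B, Right): payoffs -5, -4 → best response O.
Mutual best responses: (T, Right, I); (B, Right, O).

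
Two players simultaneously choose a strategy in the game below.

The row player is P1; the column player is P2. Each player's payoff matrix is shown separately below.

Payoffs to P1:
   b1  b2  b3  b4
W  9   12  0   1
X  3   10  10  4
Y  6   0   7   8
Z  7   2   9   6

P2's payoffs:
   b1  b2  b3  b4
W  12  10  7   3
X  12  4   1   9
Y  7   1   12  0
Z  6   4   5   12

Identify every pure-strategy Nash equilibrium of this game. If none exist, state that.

(W, b1)

(W, b1): P1 gets 9, best alternative 7; P2 gets 12, best alternative 10. No profitable deviation — NE.
(W, b2): P2 can switch to b1 (10 → 12). Not NE.
(W, b3): P1 can switch to X (0 → 10). Not NE.
(W, b4): P1 can switch to X (1 → 4). Not NE.
(X, b1): P1 can switch to W (3 → 9). Not NE.
(X, b2): P1 can switch to W (10 → 12). Not NE.
(X, b3): P2 can switch to b1 (1 → 12). Not NE.
(X, b4): P1 can switch to Y (4 → 8). Not NE.
(Y, b1): P1 can switch to W (6 → 9). Not NE.
(Y, b2): P1 can switch to W (0 → 12). Not NE.
(Y, b3): P1 can switch to X (7 → 10). Not NE.
(The remaining 5 profiles each have a profitable deviation by the same check.)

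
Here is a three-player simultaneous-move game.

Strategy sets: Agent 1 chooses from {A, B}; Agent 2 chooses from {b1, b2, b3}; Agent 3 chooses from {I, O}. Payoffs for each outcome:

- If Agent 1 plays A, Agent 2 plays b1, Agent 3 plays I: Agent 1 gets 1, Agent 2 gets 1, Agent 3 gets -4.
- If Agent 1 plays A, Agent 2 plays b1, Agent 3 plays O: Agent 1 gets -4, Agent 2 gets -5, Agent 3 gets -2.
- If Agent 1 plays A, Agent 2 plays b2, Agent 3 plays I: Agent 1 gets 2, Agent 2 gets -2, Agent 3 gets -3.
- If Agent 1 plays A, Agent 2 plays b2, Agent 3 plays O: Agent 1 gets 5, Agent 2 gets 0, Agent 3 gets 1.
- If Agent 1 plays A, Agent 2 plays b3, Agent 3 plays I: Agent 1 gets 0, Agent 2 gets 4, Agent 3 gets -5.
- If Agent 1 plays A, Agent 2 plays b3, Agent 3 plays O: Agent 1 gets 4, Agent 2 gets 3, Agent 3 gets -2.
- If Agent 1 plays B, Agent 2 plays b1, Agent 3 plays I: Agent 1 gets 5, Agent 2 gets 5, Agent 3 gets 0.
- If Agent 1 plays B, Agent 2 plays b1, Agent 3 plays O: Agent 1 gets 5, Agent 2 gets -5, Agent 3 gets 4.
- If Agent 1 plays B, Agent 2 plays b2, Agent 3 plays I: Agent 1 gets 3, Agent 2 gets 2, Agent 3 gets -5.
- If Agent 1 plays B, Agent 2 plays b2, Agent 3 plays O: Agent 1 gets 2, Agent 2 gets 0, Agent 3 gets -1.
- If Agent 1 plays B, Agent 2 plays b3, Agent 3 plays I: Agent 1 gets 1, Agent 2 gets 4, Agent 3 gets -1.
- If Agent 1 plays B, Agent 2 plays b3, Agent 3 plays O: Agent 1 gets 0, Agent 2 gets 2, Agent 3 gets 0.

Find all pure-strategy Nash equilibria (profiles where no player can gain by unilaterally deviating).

Pure NE: (A, b3, O)

(A, b1, I): Agent 1 can switch to B (1 → 5). Not NE.
(A, b1, O): Agent 1 can switch to B (-4 → 5). Not NE.
(A, b2, I): Agent 1 can switch to B (2 → 3). Not NE.
(A, b2, O): Agent 2 can switch to b3 (0 → 3). Not NE.
(A, b3, I): Agent 1 can switch to B (0 → 1). Not NE.
(A, b3, O): Agent 1 gets 4, best alternative 0; Agent 2 gets 3, best alternative 0; Agent 3 gets -2, best alternative -5. No profitable deviation — NE.
(B, b1, I): Agent 3 can switch to O (0 → 4). Not NE.
(B, b1, O): Agent 2 can switch to b2 (-5 → 0). Not NE.
(B, b2, I): Agent 2 can switch to b1 (2 → 5). Not NE.
(The remaining 3 profiles each have a profitable deviation by the same check.)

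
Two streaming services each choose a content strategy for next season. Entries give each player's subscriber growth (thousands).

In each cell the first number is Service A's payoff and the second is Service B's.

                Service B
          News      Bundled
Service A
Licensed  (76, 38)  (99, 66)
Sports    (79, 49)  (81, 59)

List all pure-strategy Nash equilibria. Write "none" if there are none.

Service A against News: payoffs 76, 79 → best response Sports.
Service A against Bundled: payoffs 99, 81 → best response Licensed.
Service B against Licensed: payoffs 38, 66 → best response Bundled.
Service B against Sports: payoffs 49, 59 → best response Bundled.
Mutual best responses: (Licensed, Bundled).

(Licensed, Bundled)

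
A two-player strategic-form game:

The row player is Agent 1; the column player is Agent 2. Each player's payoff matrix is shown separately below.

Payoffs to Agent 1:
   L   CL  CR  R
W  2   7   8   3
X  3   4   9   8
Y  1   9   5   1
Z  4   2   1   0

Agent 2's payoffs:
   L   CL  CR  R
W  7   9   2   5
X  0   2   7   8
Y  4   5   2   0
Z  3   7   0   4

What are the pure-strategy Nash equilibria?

(W, L): Agent 1 can switch to X (2 → 3). Not NE.
(W, CL): Agent 1 can switch to Y (7 → 9). Not NE.
(W, CR): Agent 1 can switch to X (8 → 9). Not NE.
(W, R): Agent 1 can switch to X (3 → 8). Not NE.
(X, L): Agent 1 can switch to Z (3 → 4). Not NE.
(X, CL): Agent 1 can switch to W (4 → 7). Not NE.
(X, CR): Agent 2 can switch to R (7 → 8). Not NE.
(X, R): Agent 1 gets 8, best alternative 3; Agent 2 gets 8, best alternative 7. No profitable deviation — NE.
(Y, L): Agent 1 can switch to W (1 → 2). Not NE.
(Y, CL): Agent 1 gets 9, best alternative 7; Agent 2 gets 5, best alternative 4. No profitable deviation — NE.
(The remaining 6 profiles each have a profitable deviation by the same check.)

(X, R) and (Y, CL)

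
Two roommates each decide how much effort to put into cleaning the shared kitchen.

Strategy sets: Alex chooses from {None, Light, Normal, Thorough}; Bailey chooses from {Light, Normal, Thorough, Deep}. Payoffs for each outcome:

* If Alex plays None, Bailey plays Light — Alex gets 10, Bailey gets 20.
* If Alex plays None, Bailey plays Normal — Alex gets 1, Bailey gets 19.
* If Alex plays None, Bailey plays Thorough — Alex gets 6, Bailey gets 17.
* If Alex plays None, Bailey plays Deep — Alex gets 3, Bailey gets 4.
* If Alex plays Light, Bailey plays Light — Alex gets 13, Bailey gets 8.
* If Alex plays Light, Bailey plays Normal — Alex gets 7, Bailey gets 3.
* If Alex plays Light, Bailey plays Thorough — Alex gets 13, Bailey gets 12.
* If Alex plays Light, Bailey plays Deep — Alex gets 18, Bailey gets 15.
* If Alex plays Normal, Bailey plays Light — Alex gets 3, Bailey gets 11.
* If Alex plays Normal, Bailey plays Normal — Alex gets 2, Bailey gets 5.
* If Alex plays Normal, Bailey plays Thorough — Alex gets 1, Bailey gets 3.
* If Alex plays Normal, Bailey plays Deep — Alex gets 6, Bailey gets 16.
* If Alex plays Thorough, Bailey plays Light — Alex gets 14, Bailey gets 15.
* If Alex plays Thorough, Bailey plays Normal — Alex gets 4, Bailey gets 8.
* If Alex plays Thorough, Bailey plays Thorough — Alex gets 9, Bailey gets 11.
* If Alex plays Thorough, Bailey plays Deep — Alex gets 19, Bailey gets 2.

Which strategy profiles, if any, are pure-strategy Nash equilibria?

Pure NE: (Thorough, Light)

Alex against Light: payoffs 10, 13, 3, 14 → best response Thorough.
Alex against Normal: payoffs 1, 7, 2, 4 → best response Light.
Alex against Thorough: payoffs 6, 13, 1, 9 → best response Light.
Alex against Deep: payoffs 3, 18, 6, 19 → best response Thorough.
Bailey against None: payoffs 20, 19, 17, 4 → best response Light.
Bailey against Light: payoffs 8, 3, 12, 15 → best response Deep.
Bailey against Normal: payoffs 11, 5, 3, 16 → best response Deep.
Bailey against Thorough: payoffs 15, 8, 11, 2 → best response Light.
Mutual best responses: (Thorough, Light).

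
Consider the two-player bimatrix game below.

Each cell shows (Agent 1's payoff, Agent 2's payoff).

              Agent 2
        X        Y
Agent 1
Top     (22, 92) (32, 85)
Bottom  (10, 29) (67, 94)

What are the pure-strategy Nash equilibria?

For each player, find the best response to each opponent profile; mutual best responses are the pure NE.
Agent 1 against X: payoffs 22, 10 → best response Top.
Agent 1 against Y: payoffs 32, 67 → best response Bottom.
Agent 2 against Top: payoffs 92, 85 → best response X.
Agent 2 against Bottom: payoffs 29, 94 → best response Y.
Mutual best responses: (Top, X); (Bottom, Y).

Pure-strategy Nash equilibria: (Top, X) and (Bottom, Y)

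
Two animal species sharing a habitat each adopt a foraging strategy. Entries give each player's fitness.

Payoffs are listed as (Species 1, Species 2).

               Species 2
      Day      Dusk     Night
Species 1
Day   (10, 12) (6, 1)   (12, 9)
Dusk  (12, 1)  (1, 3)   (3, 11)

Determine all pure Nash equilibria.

none

Species 1 against Day: payoffs 10, 12 → best response Dusk.
Species 1 against Dusk: payoffs 6, 1 → best response Day.
Species 1 against Night: payoffs 12, 3 → best response Day.
Species 2 against Day: payoffs 12, 1, 9 → best response Day.
Species 2 against Dusk: payoffs 1, 3, 11 → best response Night.
No profile is a mutual best response for all players.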